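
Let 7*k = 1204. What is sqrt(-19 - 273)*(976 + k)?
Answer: 2296*I*sqrt(73) ≈ 19617.0*I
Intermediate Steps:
k = 172 (k = (1/7)*1204 = 172)
sqrt(-19 - 273)*(976 + k) = sqrt(-19 - 273)*(976 + 172) = sqrt(-292)*1148 = (2*I*sqrt(73))*1148 = 2296*I*sqrt(73)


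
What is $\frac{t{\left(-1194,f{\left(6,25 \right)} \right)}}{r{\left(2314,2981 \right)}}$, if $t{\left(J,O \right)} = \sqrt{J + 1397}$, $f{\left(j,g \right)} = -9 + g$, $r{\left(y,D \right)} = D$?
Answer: $\frac{\sqrt{203}}{2981} \approx 0.0047795$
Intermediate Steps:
$t{\left(J,O \right)} = \sqrt{1397 + J}$
$\frac{t{\left(-1194,f{\left(6,25 \right)} \right)}}{r{\left(2314,2981 \right)}} = \frac{\sqrt{1397 - 1194}}{2981} = \sqrt{203} \cdot \frac{1}{2981} = \frac{\sqrt{203}}{2981}$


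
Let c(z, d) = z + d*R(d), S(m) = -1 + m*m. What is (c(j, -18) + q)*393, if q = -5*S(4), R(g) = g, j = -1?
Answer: 97464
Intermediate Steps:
S(m) = -1 + m²
c(z, d) = z + d² (c(z, d) = z + d*d = z + d²)
q = -75 (q = -5*(-1 + 4²) = -5*(-1 + 16) = -5*15 = -75)
(c(j, -18) + q)*393 = ((-1 + (-18)²) - 75)*393 = ((-1 + 324) - 75)*393 = (323 - 75)*393 = 248*393 = 97464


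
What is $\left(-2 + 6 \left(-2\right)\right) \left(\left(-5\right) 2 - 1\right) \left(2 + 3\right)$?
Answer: $770$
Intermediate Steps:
$\left(-2 + 6 \left(-2\right)\right) \left(\left(-5\right) 2 - 1\right) \left(2 + 3\right) = \left(-2 - 12\right) \left(-10 - 1\right) 5 = \left(-14\right) \left(-11\right) 5 = 154 \cdot 5 = 770$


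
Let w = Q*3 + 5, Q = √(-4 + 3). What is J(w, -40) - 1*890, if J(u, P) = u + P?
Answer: -925 + 3*I ≈ -925.0 + 3.0*I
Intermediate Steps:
Q = I (Q = √(-1) = I ≈ 1.0*I)
w = 5 + 3*I (w = I*3 + 5 = 3*I + 5 = 5 + 3*I ≈ 5.0 + 3.0*I)
J(u, P) = P + u
J(w, -40) - 1*890 = (-40 + (5 + 3*I)) - 1*890 = (-35 + 3*I) - 890 = -925 + 3*I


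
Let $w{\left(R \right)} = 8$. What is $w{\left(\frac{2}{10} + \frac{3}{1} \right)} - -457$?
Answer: $465$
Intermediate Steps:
$w{\left(\frac{2}{10} + \frac{3}{1} \right)} - -457 = 8 - -457 = 8 + 457 = 465$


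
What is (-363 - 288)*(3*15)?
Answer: -29295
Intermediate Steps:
(-363 - 288)*(3*15) = -651*45 = -29295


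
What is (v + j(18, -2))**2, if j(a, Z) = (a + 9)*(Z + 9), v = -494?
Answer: 93025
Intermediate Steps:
j(a, Z) = (9 + Z)*(9 + a) (j(a, Z) = (9 + a)*(9 + Z) = (9 + Z)*(9 + a))
(v + j(18, -2))**2 = (-494 + (81 + 9*(-2) + 9*18 - 2*18))**2 = (-494 + (81 - 18 + 162 - 36))**2 = (-494 + 189)**2 = (-305)**2 = 93025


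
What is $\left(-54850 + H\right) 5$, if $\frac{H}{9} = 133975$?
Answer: $5754625$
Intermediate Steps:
$H = 1205775$ ($H = 9 \cdot 133975 = 1205775$)
$\left(-54850 + H\right) 5 = \left(-54850 + 1205775\right) 5 = 1150925 \cdot 5 = 5754625$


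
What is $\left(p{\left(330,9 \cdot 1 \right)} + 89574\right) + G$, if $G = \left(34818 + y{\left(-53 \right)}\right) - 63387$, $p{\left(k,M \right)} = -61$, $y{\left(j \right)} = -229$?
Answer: $60715$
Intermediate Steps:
$G = -28798$ ($G = \left(34818 - 229\right) - 63387 = 34589 - 63387 = -28798$)
$\left(p{\left(330,9 \cdot 1 \right)} + 89574\right) + G = \left(-61 + 89574\right) - 28798 = 89513 - 28798 = 60715$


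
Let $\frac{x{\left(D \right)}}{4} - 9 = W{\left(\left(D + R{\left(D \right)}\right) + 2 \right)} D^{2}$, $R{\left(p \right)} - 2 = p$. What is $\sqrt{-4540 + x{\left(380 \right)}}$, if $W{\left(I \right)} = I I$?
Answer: $2 \sqrt{84285701274} \approx 5.8064 \cdot 10^{5}$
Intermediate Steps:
$R{\left(p \right)} = 2 + p$
$W{\left(I \right)} = I^{2}$
$x{\left(D \right)} = 36 + 4 D^{2} \left(4 + 2 D\right)^{2}$ ($x{\left(D \right)} = 36 + 4 \left(\left(D + \left(2 + D\right)\right) + 2\right)^{2} D^{2} = 36 + 4 \left(\left(2 + 2 D\right) + 2\right)^{2} D^{2} = 36 + 4 \left(4 + 2 D\right)^{2} D^{2} = 36 + 4 D^{2} \left(4 + 2 D\right)^{2}$)
$\sqrt{-4540 + x{\left(380 \right)}} = \sqrt{-4540 + \left(36 + 16 \cdot 380^{2} \left(2 + 380\right)^{2}\right)} = \sqrt{-4540 + \left(36 + 16 \cdot 144400 \cdot 382^{2}\right)} = \sqrt{-4540 + \left(36 + 16 \cdot 144400 \cdot 145924\right)} = \sqrt{-4540 + \left(36 + 337142809600\right)} = \sqrt{-4540 + 337142809636} = \sqrt{337142805096} = 2 \sqrt{84285701274}$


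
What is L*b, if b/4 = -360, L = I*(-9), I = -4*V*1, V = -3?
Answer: 155520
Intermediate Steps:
I = 12 (I = -4*(-3)*1 = 12*1 = 12)
L = -108 (L = 12*(-9) = -108)
b = -1440 (b = 4*(-360) = -1440)
L*b = -108*(-1440) = 155520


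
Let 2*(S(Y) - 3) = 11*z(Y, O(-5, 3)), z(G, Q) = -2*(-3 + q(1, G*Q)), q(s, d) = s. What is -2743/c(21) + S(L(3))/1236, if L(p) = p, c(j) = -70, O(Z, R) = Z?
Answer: 1696049/43260 ≈ 39.206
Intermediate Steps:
z(G, Q) = 4 (z(G, Q) = -2*(-3 + 1) = -2*(-2) = 4)
S(Y) = 25 (S(Y) = 3 + (11*4)/2 = 3 + (1/2)*44 = 3 + 22 = 25)
-2743/c(21) + S(L(3))/1236 = -2743/(-70) + 25/1236 = -2743*(-1/70) + 25*(1/1236) = 2743/70 + 25/1236 = 1696049/43260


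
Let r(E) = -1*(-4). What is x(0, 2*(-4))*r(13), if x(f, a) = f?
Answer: 0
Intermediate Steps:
r(E) = 4
x(0, 2*(-4))*r(13) = 0*4 = 0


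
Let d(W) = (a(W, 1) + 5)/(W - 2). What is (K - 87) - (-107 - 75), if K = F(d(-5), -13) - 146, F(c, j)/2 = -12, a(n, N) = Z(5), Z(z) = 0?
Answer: -75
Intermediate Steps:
a(n, N) = 0
d(W) = 5/(-2 + W) (d(W) = (0 + 5)/(W - 2) = 5/(-2 + W))
F(c, j) = -24 (F(c, j) = 2*(-12) = -24)
K = -170 (K = -24 - 146 = -170)
(K - 87) - (-107 - 75) = (-170 - 87) - (-107 - 75) = -257 - 1*(-182) = -257 + 182 = -75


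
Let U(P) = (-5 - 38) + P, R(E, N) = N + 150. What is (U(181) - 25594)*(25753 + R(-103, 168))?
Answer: -663663376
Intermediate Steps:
R(E, N) = 150 + N
U(P) = -43 + P
(U(181) - 25594)*(25753 + R(-103, 168)) = ((-43 + 181) - 25594)*(25753 + (150 + 168)) = (138 - 25594)*(25753 + 318) = -25456*26071 = -663663376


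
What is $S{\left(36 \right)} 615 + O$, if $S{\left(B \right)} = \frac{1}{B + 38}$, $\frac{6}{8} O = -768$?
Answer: $- \frac{75161}{74} \approx -1015.7$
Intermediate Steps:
$O = -1024$ ($O = \frac{4}{3} \left(-768\right) = -1024$)
$S{\left(B \right)} = \frac{1}{38 + B}$
$S{\left(36 \right)} 615 + O = \frac{1}{38 + 36} \cdot 615 - 1024 = \frac{1}{74} \cdot 615 - 1024 = \frac{615}{74} - 1024 = - \frac{75161}{74}$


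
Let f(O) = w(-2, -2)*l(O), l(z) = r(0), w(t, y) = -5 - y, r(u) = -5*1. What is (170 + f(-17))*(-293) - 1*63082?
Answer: -117287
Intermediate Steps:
r(u) = -5
l(z) = -5
f(O) = 15 (f(O) = (-5 - 1*(-2))*(-5) = (-5 + 2)*(-5) = -3*(-5) = 15)
(170 + f(-17))*(-293) - 1*63082 = (170 + 15)*(-293) - 1*63082 = 185*(-293) - 63082 = -54205 - 63082 = -117287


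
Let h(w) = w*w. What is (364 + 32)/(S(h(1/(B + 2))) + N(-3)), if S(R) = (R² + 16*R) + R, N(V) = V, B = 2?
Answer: -1024/5 ≈ -204.80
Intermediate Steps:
h(w) = w²
S(R) = R² + 17*R
(364 + 32)/(S(h(1/(B + 2))) + N(-3)) = (364 + 32)/((1/(2 + 2))²*(17 + (1/(2 + 2))²) - 3) = 396/((1/4)²*(17 + (1/4)²) - 3) = 396/((¼)²*(17 + (¼)²) - 3) = 396/((17 + 1/16)/16 - 3) = 396/((1/16)*(273/16) - 3) = 396/(273/256 - 3) = 396/(-495/256) = 396*(-256/495) = -1024/5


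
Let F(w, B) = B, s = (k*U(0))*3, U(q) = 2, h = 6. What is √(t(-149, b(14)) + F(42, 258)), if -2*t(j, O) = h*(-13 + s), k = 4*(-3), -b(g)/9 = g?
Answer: 3*√57 ≈ 22.650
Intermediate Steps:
b(g) = -9*g
k = -12
s = -72 (s = -12*2*3 = -24*3 = -72)
t(j, O) = 255 (t(j, O) = -3*(-13 - 72) = -3*(-85) = -½*(-510) = 255)
√(t(-149, b(14)) + F(42, 258)) = √(255 + 258) = √513 = 3*√57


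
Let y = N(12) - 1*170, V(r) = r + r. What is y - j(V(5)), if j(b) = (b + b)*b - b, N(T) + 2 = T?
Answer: -350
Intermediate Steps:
V(r) = 2*r
N(T) = -2 + T
y = -160 (y = (-2 + 12) - 1*170 = 10 - 170 = -160)
j(b) = -b + 2*b**2 (j(b) = (2*b)*b - b = 2*b**2 - b = -b + 2*b**2)
y - j(V(5)) = -160 - 2*5*(-1 + 2*(2*5)) = -160 - 10*(-1 + 2*10) = -160 - 10*(-1 + 20) = -160 - 10*19 = -160 - 1*190 = -160 - 190 = -350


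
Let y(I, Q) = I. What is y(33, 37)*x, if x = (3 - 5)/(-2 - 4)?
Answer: 11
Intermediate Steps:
x = ⅓ (x = -2/(-6) = -2*(-⅙) = ⅓ ≈ 0.33333)
y(33, 37)*x = 33*(⅓) = 11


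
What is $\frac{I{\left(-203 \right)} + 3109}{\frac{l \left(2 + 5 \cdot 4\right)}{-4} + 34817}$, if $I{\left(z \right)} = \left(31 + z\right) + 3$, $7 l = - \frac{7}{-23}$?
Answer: $\frac{45080}{533857} \approx 0.084442$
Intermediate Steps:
$l = \frac{1}{23}$ ($l = \frac{\left(-7\right) \frac{1}{-23}}{7} = \frac{\left(-7\right) \left(- \frac{1}{23}\right)}{7} = \frac{1}{7} \cdot \frac{7}{23} = \frac{1}{23} \approx 0.043478$)
$I{\left(z \right)} = 34 + z$
$\frac{I{\left(-203 \right)} + 3109}{\frac{l \left(2 + 5 \cdot 4\right)}{-4} + 34817} = \frac{\left(34 - 203\right) + 3109}{\frac{\frac{1}{23} \left(2 + 5 \cdot 4\right)}{-4} + 34817} = \frac{-169 + 3109}{\frac{2 + 20}{23} \left(- \frac{1}{4}\right) + 34817} = \frac{2940}{\frac{1}{23} \cdot 22 \left(- \frac{1}{4}\right) + 34817} = \frac{2940}{\frac{22}{23} \left(- \frac{1}{4}\right) + 34817} = \frac{2940}{- \frac{11}{46} + 34817} = \frac{2940}{\frac{1601571}{46}} = 2940 \cdot \frac{46}{1601571} = \frac{45080}{533857}$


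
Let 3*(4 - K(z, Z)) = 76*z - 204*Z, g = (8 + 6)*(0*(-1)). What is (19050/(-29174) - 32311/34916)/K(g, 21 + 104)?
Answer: -27720533/149353608992 ≈ -0.00018560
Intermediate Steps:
g = 0 (g = 14*0 = 0)
K(z, Z) = 4 + 68*Z - 76*z/3 (K(z, Z) = 4 - (76*z - 204*Z)/3 = 4 - (-204*Z + 76*z)/3 = 4 + (68*Z - 76*z/3) = 4 + 68*Z - 76*z/3)
(19050/(-29174) - 32311/34916)/K(g, 21 + 104) = (19050/(-29174) - 32311/34916)/(4 + 68*(21 + 104) - 76/3*0) = (19050*(-1/29174) - 32311*1/34916)/(4 + 68*125 + 0) = (-9525/14587 - 32311/34916)/(4 + 8500 + 0) = -27720533/17562748/8504 = -27720533/17562748*1/8504 = -27720533/149353608992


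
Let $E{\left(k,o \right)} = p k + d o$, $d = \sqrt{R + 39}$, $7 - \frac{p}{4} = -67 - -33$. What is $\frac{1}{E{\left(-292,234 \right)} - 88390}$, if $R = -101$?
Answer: $- \frac{7571}{1031949342} - \frac{13 i \sqrt{62}}{1031949342} \approx -7.3366 \cdot 10^{-6} - 9.9193 \cdot 10^{-8} i$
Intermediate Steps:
$p = 164$ ($p = 28 - 4 \left(-67 - -33\right) = 28 - 4 \left(-67 + 33\right) = 28 - -136 = 28 + 136 = 164$)
$d = i \sqrt{62}$ ($d = \sqrt{-101 + 39} = \sqrt{-62} = i \sqrt{62} \approx 7.874 i$)
$E{\left(k,o \right)} = 164 k + i o \sqrt{62}$ ($E{\left(k,o \right)} = 164 k + i \sqrt{62} o = 164 k + i o \sqrt{62}$)
$\frac{1}{E{\left(-292,234 \right)} - 88390} = \frac{1}{\left(164 \left(-292\right) + i 234 \sqrt{62}\right) - 88390} = \frac{1}{\left(-47888 + 234 i \sqrt{62}\right) - 88390} = \frac{1}{-136278 + 234 i \sqrt{62}}$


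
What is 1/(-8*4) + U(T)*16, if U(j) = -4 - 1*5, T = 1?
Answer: -4609/32 ≈ -144.03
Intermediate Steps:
U(j) = -9 (U(j) = -4 - 5 = -9)
1/(-8*4) + U(T)*16 = 1/(-8*4) - 9*16 = -1/8*1/4 - 144 = -1/32 - 144 = -4609/32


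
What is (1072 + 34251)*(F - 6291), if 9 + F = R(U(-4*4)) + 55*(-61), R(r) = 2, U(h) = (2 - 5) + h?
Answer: -340972919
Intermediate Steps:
U(h) = -3 + h
F = -3362 (F = -9 + (2 + 55*(-61)) = -9 + (2 - 3355) = -9 - 3353 = -3362)
(1072 + 34251)*(F - 6291) = (1072 + 34251)*(-3362 - 6291) = 35323*(-9653) = -340972919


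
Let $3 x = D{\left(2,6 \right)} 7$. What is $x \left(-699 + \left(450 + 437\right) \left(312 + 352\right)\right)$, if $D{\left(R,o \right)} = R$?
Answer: $\frac{8235766}{3} \approx 2.7453 \cdot 10^{6}$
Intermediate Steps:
$x = \frac{14}{3}$ ($x = \frac{2 \cdot 7}{3} = \frac{1}{3} \cdot 14 = \frac{14}{3} \approx 4.6667$)
$x \left(-699 + \left(450 + 437\right) \left(312 + 352\right)\right) = \frac{14 \left(-699 + \left(450 + 437\right) \left(312 + 352\right)\right)}{3} = \frac{14 \left(-699 + 887 \cdot 664\right)}{3} = \frac{14 \left(-699 + 588968\right)}{3} = \frac{14}{3} \cdot 588269 = \frac{8235766}{3}$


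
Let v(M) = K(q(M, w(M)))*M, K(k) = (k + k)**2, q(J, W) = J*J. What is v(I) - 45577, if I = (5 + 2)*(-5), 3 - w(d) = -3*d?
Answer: -210133077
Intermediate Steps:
w(d) = 3 + 3*d (w(d) = 3 - (-3)*d = 3 + 3*d)
q(J, W) = J**2
I = -35 (I = 7*(-5) = -35)
K(k) = 4*k**2 (K(k) = (2*k)**2 = 4*k**2)
v(M) = 4*M**5 (v(M) = (4*(M**2)**2)*M = (4*M**4)*M = 4*M**5)
v(I) - 45577 = 4*(-35)**5 - 45577 = 4*(-52521875) - 45577 = -210087500 - 45577 = -210133077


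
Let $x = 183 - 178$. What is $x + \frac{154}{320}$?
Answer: $\frac{877}{160} \approx 5.4812$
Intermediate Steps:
$x = 5$
$x + \frac{154}{320} = 5 + \frac{154}{320} = 5 + 154 \cdot \frac{1}{320} = 5 + \frac{77}{160} = \frac{877}{160}$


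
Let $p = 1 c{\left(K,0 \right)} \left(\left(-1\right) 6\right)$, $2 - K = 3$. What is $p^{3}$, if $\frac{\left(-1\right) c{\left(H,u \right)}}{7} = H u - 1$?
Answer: $-74088$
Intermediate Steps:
$K = -1$ ($K = 2 - 3 = -1$)
$c{\left(H,u \right)} = 7 - 7 H u$ ($c{\left(H,u \right)} = - 7 \left(H u - 1\right) = - 7 \left(-1 + H u\right) = 7 - 7 H u$)
$p = -42$ ($p = 1 \left(7 - \left(-7\right) 0\right) \left(\left(-1\right) 6\right) = 1 \left(7 + 0\right) \left(-6\right) = 1 \cdot 7 \left(-6\right) = 7 \left(-6\right) = -42$)
$p^{3} = \left(-42\right)^{3} = -74088$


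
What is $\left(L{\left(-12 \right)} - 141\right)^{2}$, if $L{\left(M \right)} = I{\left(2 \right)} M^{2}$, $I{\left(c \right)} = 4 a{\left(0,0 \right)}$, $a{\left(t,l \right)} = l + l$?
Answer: $19881$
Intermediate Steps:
$a{\left(t,l \right)} = 2 l$
$I{\left(c \right)} = 0$ ($I{\left(c \right)} = 4 \cdot 2 \cdot 0 = 4 \cdot 0 = 0$)
$L{\left(M \right)} = 0$ ($L{\left(M \right)} = 0 M^{2} = 0$)
$\left(L{\left(-12 \right)} - 141\right)^{2} = \left(0 - 141\right)^{2} = \left(-141\right)^{2} = 19881$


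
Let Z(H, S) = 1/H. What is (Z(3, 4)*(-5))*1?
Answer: -5/3 ≈ -1.6667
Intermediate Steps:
(Z(3, 4)*(-5))*1 = (-5/3)*1 = ((⅓)*(-5))*1 = -5/3*1 = -5/3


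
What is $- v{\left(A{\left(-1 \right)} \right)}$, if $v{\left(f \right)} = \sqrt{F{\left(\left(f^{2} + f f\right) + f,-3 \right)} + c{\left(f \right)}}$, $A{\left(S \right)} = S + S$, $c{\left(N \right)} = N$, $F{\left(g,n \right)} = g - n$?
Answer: $- \sqrt{7} \approx -2.6458$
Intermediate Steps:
$A{\left(S \right)} = 2 S$
$v{\left(f \right)} = \sqrt{3 + 2 f + 2 f^{2}}$ ($v{\left(f \right)} = \sqrt{\left(\left(\left(f^{2} + f f\right) + f\right) - -3\right) + f} = \sqrt{\left(\left(\left(f^{2} + f^{2}\right) + f\right) + 3\right) + f} = \sqrt{\left(\left(2 f^{2} + f\right) + 3\right) + f} = \sqrt{\left(\left(f + 2 f^{2}\right) + 3\right) + f} = \sqrt{\left(3 + f + 2 f^{2}\right) + f} = \sqrt{3 + 2 f + 2 f^{2}}$)
$- v{\left(A{\left(-1 \right)} \right)} = - \sqrt{3 + 2 \left(-1\right) + 2 \left(-1\right) \left(1 + 2 \cdot 2 \left(-1\right)\right)} = - \sqrt{3 - 2 - 2 \left(1 + 2 \left(-2\right)\right)} = - \sqrt{3 - 2 - 2 \left(1 - 4\right)} = - \sqrt{3 - 2 - -6} = - \sqrt{3 - 2 + 6} = - \sqrt{7}$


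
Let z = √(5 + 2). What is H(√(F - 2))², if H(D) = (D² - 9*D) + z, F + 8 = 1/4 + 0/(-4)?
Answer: (39 - 4*√7 + 18*I*√39)²/16 ≈ -739.28 + 399.29*I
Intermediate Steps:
F = -31/4 (F = -8 + (1/4 + 0/(-4)) = -8 + (1*(¼) + 0*(-¼)) = -8 + (¼ + 0) = -8 + ¼ = -31/4 ≈ -7.7500)
z = √7 ≈ 2.6458
H(D) = √7 + D² - 9*D (H(D) = (D² - 9*D) + √7 = √7 + D² - 9*D)
H(√(F - 2))² = (√7 + (√(-31/4 - 2))² - 9*√(-31/4 - 2))² = (√7 + (√(-39/4))² - 9*I*√39/2)² = (√7 + (I*√39/2)² - 9*I*√39/2)² = (√7 - 39/4 - 9*I*√39/2)² = (-39/4 + √7 - 9*I*√39/2)²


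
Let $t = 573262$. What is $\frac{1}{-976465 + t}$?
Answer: $- \frac{1}{403203} \approx -2.4801 \cdot 10^{-6}$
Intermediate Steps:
$\frac{1}{-976465 + t} = \frac{1}{-976465 + 573262} = \frac{1}{-403203} = - \frac{1}{403203}$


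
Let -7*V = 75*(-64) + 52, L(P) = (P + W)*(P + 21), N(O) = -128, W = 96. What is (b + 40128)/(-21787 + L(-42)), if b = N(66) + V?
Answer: -284748/160447 ≈ -1.7747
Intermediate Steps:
L(P) = (21 + P)*(96 + P) (L(P) = (P + 96)*(P + 21) = (96 + P)*(21 + P) = (21 + P)*(96 + P))
V = 4748/7 (V = -(75*(-64) + 52)/7 = -(-4800 + 52)/7 = -⅐*(-4748) = 4748/7 ≈ 678.29)
b = 3852/7 (b = -128 + 4748/7 = 3852/7 ≈ 550.29)
(b + 40128)/(-21787 + L(-42)) = (3852/7 + 40128)/(-21787 + (2016 + (-42)² + 117*(-42))) = 284748/(7*(-21787 + (2016 + 1764 - 4914))) = 284748/(7*(-21787 - 1134)) = (284748/7)/(-22921) = (284748/7)*(-1/22921) = -284748/160447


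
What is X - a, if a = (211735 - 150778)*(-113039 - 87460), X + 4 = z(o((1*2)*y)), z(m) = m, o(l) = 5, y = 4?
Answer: 12221817544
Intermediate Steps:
X = 1 (X = -4 + 5 = 1)
a = -12221817543 (a = 60957*(-200499) = -12221817543)
X - a = 1 - 1*(-12221817543) = 1 + 12221817543 = 12221817544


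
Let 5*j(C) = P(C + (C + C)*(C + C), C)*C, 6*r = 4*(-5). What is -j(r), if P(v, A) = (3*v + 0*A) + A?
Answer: 80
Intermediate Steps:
P(v, A) = A + 3*v (P(v, A) = (3*v + 0) + A = 3*v + A = A + 3*v)
r = -10/3 (r = (4*(-5))/6 = (⅙)*(-20) = -10/3 ≈ -3.3333)
j(C) = C*(4*C + 12*C²)/5 (j(C) = ((C + 3*(C + (C + C)*(C + C)))*C)/5 = ((C + 3*(C + (2*C)*(2*C)))*C)/5 = ((C + 3*(C + 4*C²))*C)/5 = ((C + (3*C + 12*C²))*C)/5 = ((4*C + 12*C²)*C)/5 = (C*(4*C + 12*C²))/5 = C*(4*C + 12*C²)/5)
-j(r) = -4*(-10/3)²*(1 + 3*(-10/3))/5 = -4*100*(1 - 10)/(5*9) = -4*100*(-9)/(5*9) = -1*(-80) = 80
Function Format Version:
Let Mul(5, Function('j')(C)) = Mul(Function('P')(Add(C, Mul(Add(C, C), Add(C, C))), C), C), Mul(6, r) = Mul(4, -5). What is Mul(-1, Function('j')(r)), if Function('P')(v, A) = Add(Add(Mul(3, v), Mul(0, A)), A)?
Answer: 80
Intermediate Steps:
Function('P')(v, A) = Add(A, Mul(3, v)) (Function('P')(v, A) = Add(Add(Mul(3, v), 0), A) = Add(Mul(3, v), A) = Add(A, Mul(3, v)))
r = Rational(-10, 3) (r = Mul(Rational(1, 6), Mul(4, -5)) = Mul(Rational(1, 6), -20) = Rational(-10, 3) ≈ -3.3333)
Function('j')(C) = Mul(Rational(1, 5), C, Add(Mul(4, C), Mul(12, Pow(C, 2)))) (Function('j')(C) = Mul(Rational(1, 5), Mul(Add(C, Mul(3, Add(C, Mul(Add(C, C), Add(C, C))))), C)) = Mul(Rational(1, 5), Mul(Add(C, Mul(3, Add(C, Mul(Mul(2, C), Mul(2, C))))), C)) = Mul(Rational(1, 5), Mul(Add(C, Mul(3, Add(C, Mul(4, Pow(C, 2))))), C)) = Mul(Rational(1, 5), Mul(Add(C, Add(Mul(3, C), Mul(12, Pow(C, 2)))), C)) = Mul(Rational(1, 5), Mul(Add(Mul(4, C), Mul(12, Pow(C, 2))), C)) = Mul(Rational(1, 5), Mul(C, Add(Mul(4, C), Mul(12, Pow(C, 2))))) = Mul(Rational(1, 5), C, Add(Mul(4, C), Mul(12, Pow(C, 2)))))
Mul(-1, Function('j')(r)) = Mul(-1, Mul(Rational(4, 5), Pow(Rational(-10, 3), 2), Add(1, Mul(3, Rational(-10, 3))))) = Mul(-1, Mul(Rational(4, 5), Rational(100, 9), Add(1, -10))) = Mul(-1, Mul(Rational(4, 5), Rational(100, 9), -9)) = Mul(-1, -80) = 80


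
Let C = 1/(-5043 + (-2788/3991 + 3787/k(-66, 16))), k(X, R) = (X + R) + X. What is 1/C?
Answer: -2350124433/462956 ≈ -5076.3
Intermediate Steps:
k(X, R) = R + 2*X (k(X, R) = (R + X) + X = R + 2*X)
C = -462956/2350124433 (C = 1/(-5043 + (-2788/3991 + 3787/(16 + 2*(-66)))) = 1/(-5043 + (-2788*1/3991 + 3787/(16 - 132))) = 1/(-5043 + (-2788/3991 + 3787/(-116))) = 1/(-5043 + (-2788/3991 + 3787*(-1/116))) = 1/(-5043 + (-2788/3991 - 3787/116)) = 1/(-5043 - 15437325/462956) = 1/(-2350124433/462956) = -462956/2350124433 ≈ -0.00019699)
1/C = 1/(-462956/2350124433) = -2350124433/462956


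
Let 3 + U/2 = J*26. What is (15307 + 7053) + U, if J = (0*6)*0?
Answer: 22354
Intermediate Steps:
J = 0 (J = 0*0 = 0)
U = -6 (U = -6 + 2*(0*26) = -6 + 2*0 = -6 + 0 = -6)
(15307 + 7053) + U = (15307 + 7053) - 6 = 22360 - 6 = 22354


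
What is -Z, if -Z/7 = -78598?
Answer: -550186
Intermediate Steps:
Z = 550186 (Z = -7*(-78598) = 550186)
-Z = -1*550186 = -550186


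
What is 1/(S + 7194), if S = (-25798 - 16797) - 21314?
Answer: -1/56715 ≈ -1.7632e-5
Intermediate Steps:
S = -63909 (S = -42595 - 21314 = -63909)
1/(S + 7194) = 1/(-63909 + 7194) = 1/(-56715) = -1/56715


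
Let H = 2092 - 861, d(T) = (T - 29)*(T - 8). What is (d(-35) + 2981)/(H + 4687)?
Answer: 5733/5918 ≈ 0.96874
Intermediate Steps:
d(T) = (-29 + T)*(-8 + T)
H = 1231
(d(-35) + 2981)/(H + 4687) = ((232 + (-35)² - 37*(-35)) + 2981)/(1231 + 4687) = ((232 + 1225 + 1295) + 2981)/5918 = (2752 + 2981)*(1/5918) = 5733*(1/5918) = 5733/5918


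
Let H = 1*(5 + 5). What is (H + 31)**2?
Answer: 1681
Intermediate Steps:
H = 10 (H = 1*10 = 10)
(H + 31)**2 = (10 + 31)**2 = 41**2 = 1681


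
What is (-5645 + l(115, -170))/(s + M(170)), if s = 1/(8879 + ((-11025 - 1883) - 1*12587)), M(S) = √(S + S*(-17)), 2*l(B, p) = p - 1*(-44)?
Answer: 94844128/750968760321 + 6303720123392*I*√170/750968760321 ≈ 0.0001263 + 109.45*I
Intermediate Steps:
l(B, p) = 22 + p/2 (l(B, p) = (p - 1*(-44))/2 = (p + 44)/2 = (44 + p)/2 = 22 + p/2)
M(S) = 4*√(-S) (M(S) = √(S - 17*S) = √(-16*S) = 4*√(-S))
s = -1/16616 (s = 1/(8879 + (-12908 - 12587)) = 1/(8879 - 25495) = 1/(-16616) = -1/16616 ≈ -6.0183e-5)
(-5645 + l(115, -170))/(s + M(170)) = (-5645 + (22 + (½)*(-170)))/(-1/16616 + 4*√(-1*170)) = (-5645 + (22 - 85))/(-1/16616 + 4*√(-170)) = (-5645 - 63)/(-1/16616 + 4*(I*√170)) = -5708/(-1/16616 + 4*I*√170)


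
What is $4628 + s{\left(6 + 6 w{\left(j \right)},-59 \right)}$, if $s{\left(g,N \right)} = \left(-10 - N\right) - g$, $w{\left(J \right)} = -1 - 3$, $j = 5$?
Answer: $4695$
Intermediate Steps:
$w{\left(J \right)} = -4$
$s{\left(g,N \right)} = -10 - N - g$
$4628 + s{\left(6 + 6 w{\left(j \right)},-59 \right)} = 4628 - \left(-43 - 24\right) = 4628 - -67 = 4628 + \left(-10 + 59 + 18\right) = 4628 + 67 = 4695$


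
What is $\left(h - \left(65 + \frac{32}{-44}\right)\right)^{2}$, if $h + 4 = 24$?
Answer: $\frac{237169}{121} \approx 1960.1$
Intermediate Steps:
$h = 20$ ($h = -4 + 24 = 20$)
$\left(h - \left(65 + \frac{32}{-44}\right)\right)^{2} = \left(20 - \left(65 + \frac{32}{-44}\right)\right)^{2} = \left(20 - \frac{707}{11}\right)^{2} = \left(- \frac{487}{11}\right)^{2} = \frac{237169}{121}$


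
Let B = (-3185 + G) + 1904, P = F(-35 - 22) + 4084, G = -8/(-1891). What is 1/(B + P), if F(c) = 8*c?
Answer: 1891/4438185 ≈ 0.00042607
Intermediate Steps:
G = 8/1891 (G = -8*(-1/1891) = 8/1891 ≈ 0.0042306)
P = 3628 (P = 8*(-35 - 22) + 4084 = 8*(-57) + 4084 = -456 + 4084 = 3628)
B = -2422363/1891 (B = (-3185 + 8/1891) + 1904 = -6022827/1891 + 1904 = -2422363/1891 ≈ -1281.0)
1/(B + P) = 1/(-2422363/1891 + 3628) = 1/(4438185/1891) = 1891/4438185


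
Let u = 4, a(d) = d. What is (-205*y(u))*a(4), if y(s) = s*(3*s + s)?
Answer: -52480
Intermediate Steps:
y(s) = 4*s**2 (y(s) = s*(4*s) = 4*s**2)
(-205*y(u))*a(4) = -820*4**2*4 = -820*16*4 = -205*64*4 = -13120*4 = -52480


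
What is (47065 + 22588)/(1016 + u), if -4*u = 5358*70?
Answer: -69653/92749 ≈ -0.75098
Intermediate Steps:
u = -93765 (u = -2679*70/2 = -¼*375060 = -93765)
(47065 + 22588)/(1016 + u) = (47065 + 22588)/(1016 - 93765) = 69653/(-92749) = 69653*(-1/92749) = -69653/92749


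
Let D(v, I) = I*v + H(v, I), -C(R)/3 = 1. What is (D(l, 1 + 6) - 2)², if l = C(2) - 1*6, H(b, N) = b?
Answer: 5476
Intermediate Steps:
C(R) = -3 (C(R) = -3*1 = -3)
l = -9 (l = -3 - 1*6 = -3 - 6 = -9)
D(v, I) = v + I*v (D(v, I) = I*v + v = v + I*v)
(D(l, 1 + 6) - 2)² = (-9*(1 + (1 + 6)) - 2)² = (-9*(1 + 7) - 2)² = (-9*8 - 2)² = (-72 - 2)² = (-74)² = 5476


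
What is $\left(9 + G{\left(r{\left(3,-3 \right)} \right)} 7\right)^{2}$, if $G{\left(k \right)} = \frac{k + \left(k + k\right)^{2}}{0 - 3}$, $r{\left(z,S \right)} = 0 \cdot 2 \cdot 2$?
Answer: $81$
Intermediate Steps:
$r{\left(z,S \right)} = 0$ ($r{\left(z,S \right)} = 0 \cdot 2 = 0$)
$G{\left(k \right)} = - \frac{4 k^{2}}{3} - \frac{k}{3}$ ($G{\left(k \right)} = \frac{k + \left(2 k\right)^{2}}{-3} = \left(k + 4 k^{2}\right) \left(- \frac{1}{3}\right) = - \frac{4 k^{2}}{3} - \frac{k}{3}$)
$\left(9 + G{\left(r{\left(3,-3 \right)} \right)} 7\right)^{2} = \left(9 + \left(- \frac{1}{3}\right) 0 \left(1 + 4 \cdot 0\right) 7\right)^{2} = \left(9 + \left(- \frac{1}{3}\right) 0 \left(1 + 0\right) 7\right)^{2} = \left(9 + \left(- \frac{1}{3}\right) 0 \cdot 1 \cdot 7\right)^{2} = \left(9 + 0 \cdot 7\right)^{2} = \left(9 + 0\right)^{2} = 9^{2} = 81$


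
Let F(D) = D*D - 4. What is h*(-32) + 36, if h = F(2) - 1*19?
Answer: 644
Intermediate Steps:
F(D) = -4 + D**2 (F(D) = D**2 - 4 = -4 + D**2)
h = -19 (h = (-4 + 2**2) - 1*19 = (-4 + 4) - 19 = 0 - 19 = -19)
h*(-32) + 36 = -19*(-32) + 36 = 608 + 36 = 644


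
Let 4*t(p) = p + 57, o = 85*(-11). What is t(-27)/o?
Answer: -3/374 ≈ -0.0080214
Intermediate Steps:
o = -935
t(p) = 57/4 + p/4 (t(p) = (p + 57)/4 = (57 + p)/4 = 57/4 + p/4)
t(-27)/o = (57/4 + (¼)*(-27))/(-935) = (57/4 - 27/4)*(-1/935) = (15/2)*(-1/935) = -3/374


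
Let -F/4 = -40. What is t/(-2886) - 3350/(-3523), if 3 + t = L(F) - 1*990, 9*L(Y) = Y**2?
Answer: 2177627/7038954 ≈ 0.30937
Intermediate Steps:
F = 160 (F = -4*(-40) = 160)
L(Y) = Y**2/9
t = 16663/9 (t = -3 + ((1/9)*160**2 - 1*990) = -3 + ((1/9)*25600 - 990) = -3 + (25600/9 - 990) = -3 + 16690/9 = 16663/9 ≈ 1851.4)
t/(-2886) - 3350/(-3523) = (16663/9)/(-2886) - 3350/(-3523) = (16663/9)*(-1/2886) - 3350*(-1/3523) = -16663/25974 + 3350/3523 = 2177627/7038954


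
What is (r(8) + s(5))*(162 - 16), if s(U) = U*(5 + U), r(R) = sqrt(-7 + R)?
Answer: 7446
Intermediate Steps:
(r(8) + s(5))*(162 - 16) = (sqrt(-7 + 8) + 5*(5 + 5))*(162 - 16) = (sqrt(1) + 5*10)*146 = (1 + 50)*146 = 51*146 = 7446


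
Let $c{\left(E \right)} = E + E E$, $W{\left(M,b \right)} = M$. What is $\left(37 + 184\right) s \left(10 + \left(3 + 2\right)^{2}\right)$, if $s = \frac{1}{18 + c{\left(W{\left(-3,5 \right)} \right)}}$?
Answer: $\frac{7735}{24} \approx 322.29$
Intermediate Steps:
$c{\left(E \right)} = E + E^{2}$
$s = \frac{1}{24}$ ($s = \frac{1}{18 - 3 \left(1 - 3\right)} = \frac{1}{18 - -6} = \frac{1}{18 + 6} = \frac{1}{24} \approx 0.041667$)
$\left(37 + 184\right) s \left(10 + \left(3 + 2\right)^{2}\right) = \left(37 + 184\right) \frac{10 + \left(3 + 2\right)^{2}}{24} = 221 \frac{10 + 5^{2}}{24} = 221 \frac{10 + 25}{24} = 221 \cdot \frac{1}{24} \cdot 35 = 221 \cdot \frac{35}{24} = \frac{7735}{24}$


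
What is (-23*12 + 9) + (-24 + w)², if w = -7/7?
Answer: 358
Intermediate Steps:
w = -1 (w = -7*⅐ = -1)
(-23*12 + 9) + (-24 + w)² = (-23*12 + 9) + (-24 - 1)² = (-276 + 9) + (-25)² = -267 + 625 = 358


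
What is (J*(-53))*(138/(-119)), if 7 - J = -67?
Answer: 541236/119 ≈ 4548.2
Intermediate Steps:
J = 74 (J = 7 - 1*(-67) = 7 + 67 = 74)
(J*(-53))*(138/(-119)) = (74*(-53))*(138/(-119)) = -541236*(-1)/119 = -3922*(-138/119) = 541236/119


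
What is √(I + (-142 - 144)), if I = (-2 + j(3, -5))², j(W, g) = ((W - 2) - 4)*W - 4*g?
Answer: I*√205 ≈ 14.318*I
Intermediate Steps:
j(W, g) = -4*g + W*(-6 + W) (j(W, g) = ((-2 + W) - 4)*W - 4*g = (-6 + W)*W - 4*g = W*(-6 + W) - 4*g = -4*g + W*(-6 + W))
I = 81 (I = (-2 + (3² - 6*3 - 4*(-5)))² = (-2 + (9 - 18 + 20))² = (-2 + 11)² = 9² = 81)
√(I + (-142 - 144)) = √(81 + (-142 - 144)) = √(81 - 286) = √(-205) = I*√205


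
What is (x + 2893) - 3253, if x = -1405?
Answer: -1765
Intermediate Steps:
(x + 2893) - 3253 = (-1405 + 2893) - 3253 = 1488 - 3253 = -1765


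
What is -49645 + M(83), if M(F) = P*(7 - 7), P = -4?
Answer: -49645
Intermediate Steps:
M(F) = 0 (M(F) = -4*(7 - 7) = -4*0 = 0)
-49645 + M(83) = -49645 + 0 = -49645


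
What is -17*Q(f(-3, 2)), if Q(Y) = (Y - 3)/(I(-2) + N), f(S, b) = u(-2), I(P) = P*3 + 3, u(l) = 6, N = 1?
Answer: 51/2 ≈ 25.500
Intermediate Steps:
I(P) = 3 + 3*P (I(P) = 3*P + 3 = 3 + 3*P)
f(S, b) = 6
Q(Y) = 3/2 - Y/2 (Q(Y) = (Y - 3)/((3 + 3*(-2)) + 1) = (-3 + Y)/((3 - 6) + 1) = (-3 + Y)/(-3 + 1) = (-3 + Y)/(-2) = (-3 + Y)*(-½) = 3/2 - Y/2)
-17*Q(f(-3, 2)) = -17*(3/2 - ½*6) = -17*(3/2 - 3) = -17*(-3/2) = 51/2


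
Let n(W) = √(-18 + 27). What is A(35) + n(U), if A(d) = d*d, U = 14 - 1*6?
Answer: 1228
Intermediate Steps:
U = 8 (U = 14 - 6 = 8)
A(d) = d²
n(W) = 3 (n(W) = √9 = 3)
A(35) + n(U) = 35² + 3 = 1225 + 3 = 1228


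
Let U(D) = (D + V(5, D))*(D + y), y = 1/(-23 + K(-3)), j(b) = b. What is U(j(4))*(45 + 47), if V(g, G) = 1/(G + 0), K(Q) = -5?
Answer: 43401/28 ≈ 1550.0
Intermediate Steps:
V(g, G) = 1/G
y = -1/28 (y = 1/(-23 - 5) = 1/(-28) = -1/28 ≈ -0.035714)
U(D) = (-1/28 + D)*(D + 1/D) (U(D) = (D + 1/D)*(D - 1/28) = (D + 1/D)*(-1/28 + D) = (-1/28 + D)*(D + 1/D))
U(j(4))*(45 + 47) = (1 + 4² - 1/28*4 - 1/28/4)*(45 + 47) = (1 + 16 - ⅐ - 1/28*¼)*92 = (1 + 16 - ⅐ - 1/112)*92 = (1887/112)*92 = 43401/28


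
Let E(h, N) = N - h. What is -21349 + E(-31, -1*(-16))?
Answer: -21302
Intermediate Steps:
-21349 + E(-31, -1*(-16)) = -21349 + (-1*(-16) - 1*(-31)) = -21349 + (16 + 31) = -21349 + 47 = -21302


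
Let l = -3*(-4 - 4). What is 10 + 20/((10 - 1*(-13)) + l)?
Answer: 490/47 ≈ 10.426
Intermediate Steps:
l = 24 (l = -3*(-8) = 24)
10 + 20/((10 - 1*(-13)) + l) = 10 + 20/((10 - 1*(-13)) + 24) = 10 + 20/((10 + 13) + 24) = 10 + 20/(23 + 24) = 10 + 20/47 = 490/47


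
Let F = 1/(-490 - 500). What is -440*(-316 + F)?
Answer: 1251364/9 ≈ 1.3904e+5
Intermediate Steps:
F = -1/990 (F = 1/(-990) = -1/990 ≈ -0.0010101)
-440*(-316 + F) = -440*(-316 - 1/990) = -440*(-312841/990) = 1251364/9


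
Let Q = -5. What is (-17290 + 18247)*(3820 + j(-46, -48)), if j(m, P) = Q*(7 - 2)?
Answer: 3631815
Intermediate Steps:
j(m, P) = -25 (j(m, P) = -5*(7 - 2) = -5*5 = -25)
(-17290 + 18247)*(3820 + j(-46, -48)) = (-17290 + 18247)*(3820 - 25) = 957*3795 = 3631815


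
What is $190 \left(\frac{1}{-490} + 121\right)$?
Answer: $\frac{1126491}{49} \approx 22990.0$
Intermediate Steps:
$190 \left(\frac{1}{-490} + 121\right) = 190 \left(- \frac{1}{490} + 121\right) = 190 \cdot \frac{59289}{490} = \frac{1126491}{49}$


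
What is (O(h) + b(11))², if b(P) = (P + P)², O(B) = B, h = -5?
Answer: 229441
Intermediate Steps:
b(P) = 4*P² (b(P) = (2*P)² = 4*P²)
(O(h) + b(11))² = (-5 + 4*11²)² = (-5 + 4*121)² = (-5 + 484)² = 479² = 229441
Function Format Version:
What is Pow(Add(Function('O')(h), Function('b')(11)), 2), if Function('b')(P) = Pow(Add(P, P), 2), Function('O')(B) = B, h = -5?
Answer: 229441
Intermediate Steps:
Function('b')(P) = Mul(4, Pow(P, 2)) (Function('b')(P) = Pow(Mul(2, P), 2) = Mul(4, Pow(P, 2)))
Pow(Add(Function('O')(h), Function('b')(11)), 2) = Pow(Add(-5, Mul(4, Pow(11, 2))), 2) = Pow(Add(-5, Mul(4, 121)), 2) = Pow(Add(-5, 484), 2) = Pow(479, 2) = 229441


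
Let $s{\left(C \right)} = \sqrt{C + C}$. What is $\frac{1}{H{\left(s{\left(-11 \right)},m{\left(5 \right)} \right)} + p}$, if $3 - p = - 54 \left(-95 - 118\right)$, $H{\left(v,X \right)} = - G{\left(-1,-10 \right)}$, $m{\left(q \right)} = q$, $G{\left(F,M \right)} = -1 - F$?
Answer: $- \frac{1}{11499} \approx -8.6964 \cdot 10^{-5}$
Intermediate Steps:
$s{\left(C \right)} = \sqrt{2} \sqrt{C}$ ($s{\left(C \right)} = \sqrt{2 C} = \sqrt{2} \sqrt{C}$)
$H{\left(v,X \right)} = 0$ ($H{\left(v,X \right)} = - (-1 - -1) = - (-1 + 1) = \left(-1\right) 0 = 0$)
$p = -11499$ ($p = 3 - - 54 \left(-95 - 118\right) = 3 - \left(-54\right) \left(-213\right) = 3 - 11502 = -11499$)
$\frac{1}{H{\left(s{\left(-11 \right)},m{\left(5 \right)} \right)} + p} = \frac{1}{0 - 11499} = \frac{1}{-11499} = - \frac{1}{11499}$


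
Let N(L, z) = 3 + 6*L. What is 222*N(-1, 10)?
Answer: -666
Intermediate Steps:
222*N(-1, 10) = 222*(3 + 6*(-1)) = 222*(3 - 6) = 222*(-3) = -666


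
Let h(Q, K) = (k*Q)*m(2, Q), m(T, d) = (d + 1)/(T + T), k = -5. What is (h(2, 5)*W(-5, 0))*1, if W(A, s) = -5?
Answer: 75/2 ≈ 37.500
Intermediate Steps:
m(T, d) = (1 + d)/(2*T) (m(T, d) = (1 + d)/((2*T)) = (1 + d)*(1/(2*T)) = (1 + d)/(2*T))
h(Q, K) = -5*Q*(¼ + Q/4) (h(Q, K) = (-5*Q)*((½)*(1 + Q)/2) = (-5*Q)*((½)*(½)*(1 + Q)) = (-5*Q)*(¼ + Q/4) = -5*Q*(¼ + Q/4))
(h(2, 5)*W(-5, 0))*1 = (-5/4*2*(1 + 2)*(-5))*1 = (-5/4*2*3*(-5))*1 = -15/2*(-5)*1 = (75/2)*1 = 75/2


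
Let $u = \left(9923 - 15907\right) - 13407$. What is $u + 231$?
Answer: $-19160$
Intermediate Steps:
$u = -19391$ ($u = -5984 - 13407 = -19391$)
$u + 231 = -19391 + 231 = -19160$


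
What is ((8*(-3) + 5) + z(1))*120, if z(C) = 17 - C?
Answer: -360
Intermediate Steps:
((8*(-3) + 5) + z(1))*120 = ((8*(-3) + 5) + (17 - 1*1))*120 = ((-24 + 5) + (17 - 1))*120 = (-19 + 16)*120 = -3*120 = -360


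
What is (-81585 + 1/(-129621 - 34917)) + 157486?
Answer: 12488598737/164538 ≈ 75901.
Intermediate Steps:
(-81585 + 1/(-129621 - 34917)) + 157486 = (-81585 + 1/(-164538)) + 157486 = (-81585 - 1/164538) + 157486 = -13423832731/164538 + 157486 = 12488598737/164538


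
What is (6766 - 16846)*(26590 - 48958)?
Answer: 225469440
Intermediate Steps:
(6766 - 16846)*(26590 - 48958) = -10080*(-22368) = 225469440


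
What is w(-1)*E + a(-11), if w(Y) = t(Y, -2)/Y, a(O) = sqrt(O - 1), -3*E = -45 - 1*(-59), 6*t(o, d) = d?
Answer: -14/9 + 2*I*sqrt(3) ≈ -1.5556 + 3.4641*I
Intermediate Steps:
t(o, d) = d/6
E = -14/3 (E = -(-45 - 1*(-59))/3 = -(-45 + 59)/3 = -1/3*14 = -14/3 ≈ -4.6667)
a(O) = sqrt(-1 + O)
w(Y) = -1/(3*Y) (w(Y) = ((1/6)*(-2))/Y = -1/(3*Y))
w(-1)*E + a(-11) = -1/3/(-1)*(-14/3) + sqrt(-1 - 11) = -1/3*(-1)*(-14/3) + sqrt(-12) = (1/3)*(-14/3) + 2*I*sqrt(3) = -14/9 + 2*I*sqrt(3)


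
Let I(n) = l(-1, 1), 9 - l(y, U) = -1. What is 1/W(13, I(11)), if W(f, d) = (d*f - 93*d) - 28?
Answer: -1/828 ≈ -0.0012077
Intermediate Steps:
l(y, U) = 10 (l(y, U) = 9 - 1*(-1) = 9 + 1 = 10)
I(n) = 10
W(f, d) = -28 - 93*d + d*f (W(f, d) = (-93*d + d*f) - 28 = -28 - 93*d + d*f)
1/W(13, I(11)) = 1/(-28 - 93*10 + 10*13) = 1/(-28 - 930 + 130) = 1/(-828) = -1/828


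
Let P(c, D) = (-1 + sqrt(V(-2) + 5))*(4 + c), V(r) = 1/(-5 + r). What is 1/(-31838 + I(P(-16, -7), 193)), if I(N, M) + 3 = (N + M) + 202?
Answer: -36673/1152778266 + sqrt(238)/576389133 ≈ -3.1786e-5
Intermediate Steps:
P(c, D) = (-1 + sqrt(238)/7)*(4 + c) (P(c, D) = (-1 + sqrt(1/(-5 - 2) + 5))*(4 + c) = (-1 + sqrt(1/(-7) + 5))*(4 + c) = (-1 + sqrt(-1/7 + 5))*(4 + c) = (-1 + sqrt(34/7))*(4 + c) = (-1 + sqrt(238)/7)*(4 + c))
I(N, M) = 199 + M + N (I(N, M) = -3 + ((N + M) + 202) = -3 + ((M + N) + 202) = -3 + (202 + M + N) = 199 + M + N)
1/(-31838 + I(P(-16, -7), 193)) = 1/(-31838 + (199 + 193 + (-4 - 1*(-16) + 4*sqrt(238)/7 + (1/7)*(-16)*sqrt(238)))) = 1/(-31838 + (199 + 193 + (-4 + 16 + 4*sqrt(238)/7 - 16*sqrt(238)/7))) = 1/(-31838 + (199 + 193 + (12 - 12*sqrt(238)/7))) = 1/(-31838 + (404 - 12*sqrt(238)/7)) = 1/(-31434 - 12*sqrt(238)/7)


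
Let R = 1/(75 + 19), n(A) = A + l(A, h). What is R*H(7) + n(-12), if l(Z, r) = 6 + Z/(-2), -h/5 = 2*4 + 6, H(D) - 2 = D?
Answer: 9/94 ≈ 0.095745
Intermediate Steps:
H(D) = 2 + D
h = -70 (h = -5*(2*4 + 6) = -5*(8 + 6) = -5*14 = -70)
l(Z, r) = 6 - Z/2 (l(Z, r) = 6 + Z*(-½) = 6 - Z/2)
n(A) = 6 + A/2 (n(A) = A + (6 - A/2) = 6 + A/2)
R = 1/94 ≈ 0.010638
R*H(7) + n(-12) = (2 + 7)/94 + (6 + (½)*(-12)) = (1/94)*9 + (6 - 6) = 9/94 + 0 = 9/94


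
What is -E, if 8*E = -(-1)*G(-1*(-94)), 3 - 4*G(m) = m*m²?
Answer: 830581/32 ≈ 25956.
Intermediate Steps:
G(m) = ¾ - m³/4 (G(m) = ¾ - m*m²/4 = ¾ - m³/4)
E = -830581/32 (E = (-(-1)*(¾ - (-1*(-94))³/4))/8 = (-(-1)*(¾ - ¼*94³))/8 = (-(-1)*(¾ - ¼*830584))/8 = (-(-1)*(¾ - 207646))/8 = (-(-1)*(-830581)/4)/8 = (-1*830581/4)/8 = (⅛)*(-830581/4) = -830581/32 ≈ -25956.)
-E = -1*(-830581/32) = 830581/32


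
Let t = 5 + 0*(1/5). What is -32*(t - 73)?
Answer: 2176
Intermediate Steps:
t = 5 (t = 5 + 0*(1*(⅕)) = 5 + 0*(⅕) = 5 + 0 = 5)
-32*(t - 73) = -32*(5 - 73) = -32*(-68) = 2176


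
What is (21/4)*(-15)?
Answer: -315/4 ≈ -78.750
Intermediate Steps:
(21/4)*(-15) = -315/4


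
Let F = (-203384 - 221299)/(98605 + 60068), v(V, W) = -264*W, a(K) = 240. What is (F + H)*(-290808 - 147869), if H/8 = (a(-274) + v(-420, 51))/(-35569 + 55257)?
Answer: 459651114652785/130164751 ≈ 3.5313e+6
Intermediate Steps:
F = -141561/52891 (F = -424683/158673 = -424683*1/158673 = -141561/52891 ≈ -2.6765)
H = -13224/2461 (H = 8*((240 - 264*51)/(-35569 + 55257)) = 8*((240 - 13464)/19688) = 8*(-13224*1/19688) = 8*(-1653/2461) = -13224/2461 ≈ -5.3734)
(F + H)*(-290808 - 147869) = (-141561/52891 - 13224/2461)*(-290808 - 147869) = -1047812205/130164751*(-438677) = 459651114652785/130164751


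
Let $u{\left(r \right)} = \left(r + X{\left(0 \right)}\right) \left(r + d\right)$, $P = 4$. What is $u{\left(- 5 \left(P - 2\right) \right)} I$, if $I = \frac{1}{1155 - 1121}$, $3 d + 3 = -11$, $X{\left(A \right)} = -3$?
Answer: $\frac{286}{51} \approx 5.6078$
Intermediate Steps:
$d = - \frac{14}{3}$ ($d = -1 + \frac{1}{3} \left(-11\right) = -1 - \frac{11}{3} = - \frac{14}{3} \approx -4.6667$)
$u{\left(r \right)} = \left(-3 + r\right) \left(- \frac{14}{3} + r\right)$ ($u{\left(r \right)} = \left(r - 3\right) \left(r - \frac{14}{3}\right) = \left(-3 + r\right) \left(- \frac{14}{3} + r\right)$)
$I = \frac{1}{34} \approx 0.029412$
$u{\left(- 5 \left(P - 2\right) \right)} I = \left(14 + \left(- 5 \left(4 - 2\right)\right)^{2} - \frac{23 \left(- 5 \left(4 - 2\right)\right)}{3}\right) \frac{1}{34} = \left(14 + \left(\left(-5\right) 2\right)^{2} - \frac{23 \left(\left(-5\right) 2\right)}{3}\right) \frac{1}{34} = \left(14 + \left(-10\right)^{2} - - \frac{230}{3}\right) \frac{1}{34} = \left(14 + 100 + \frac{230}{3}\right) \frac{1}{34} = \frac{572}{3} \cdot \frac{1}{34} = \frac{286}{51}$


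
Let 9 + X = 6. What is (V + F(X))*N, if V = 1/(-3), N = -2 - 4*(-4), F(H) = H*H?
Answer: 364/3 ≈ 121.33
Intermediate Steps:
X = -3 (X = -9 + 6 = -3)
F(H) = H²
N = 14 (N = -2 + 16 = 14)
V = -⅓ ≈ -0.33333
(V + F(X))*N = (-⅓ + (-3)²)*14 = (-⅓ + 9)*14 = (26/3)*14 = 364/3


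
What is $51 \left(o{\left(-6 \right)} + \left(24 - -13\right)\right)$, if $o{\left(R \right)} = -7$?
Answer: $1530$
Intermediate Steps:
$51 \left(o{\left(-6 \right)} + \left(24 - -13\right)\right) = 51 \left(-7 + \left(24 - -13\right)\right) = 51 \left(-7 + \left(24 + 13\right)\right) = 51 \left(-7 + 37\right) = 51 \cdot 30 = 1530$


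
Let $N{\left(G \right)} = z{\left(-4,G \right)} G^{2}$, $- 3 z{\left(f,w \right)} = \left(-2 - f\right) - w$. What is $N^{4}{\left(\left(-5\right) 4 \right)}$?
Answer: $\frac{5996953600000000}{81} \approx 7.4037 \cdot 10^{13}$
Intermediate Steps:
$z{\left(f,w \right)} = \frac{2}{3} + \frac{f}{3} + \frac{w}{3}$ ($z{\left(f,w \right)} = - \frac{\left(-2 - f\right) - w}{3} = - \frac{-2 - f - w}{3} = \frac{2}{3} + \frac{f}{3} + \frac{w}{3}$)
$N{\left(G \right)} = G^{2} \left(- \frac{2}{3} + \frac{G}{3}\right)$ ($N{\left(G \right)} = \left(\frac{2}{3} + \frac{1}{3} \left(-4\right) + \frac{G}{3}\right) G^{2} = \left(\frac{2}{3} - \frac{4}{3} + \frac{G}{3}\right) G^{2} = \left(- \frac{2}{3} + \frac{G}{3}\right) G^{2} = G^{2} \left(- \frac{2}{3} + \frac{G}{3}\right)$)
$N^{4}{\left(\left(-5\right) 4 \right)} = \left(\frac{\left(\left(-5\right) 4\right)^{2} \left(-2 - 20\right)}{3}\right)^{4} = \left(\frac{\left(-20\right)^{2} \left(-2 - 20\right)}{3}\right)^{4} = \left(\frac{1}{3} \cdot 400 \left(-22\right)\right)^{4} = \left(- \frac{8800}{3}\right)^{4} = \frac{5996953600000000}{81}$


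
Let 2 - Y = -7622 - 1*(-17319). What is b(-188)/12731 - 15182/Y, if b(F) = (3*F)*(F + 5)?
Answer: 1193922382/123427045 ≈ 9.6731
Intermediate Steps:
Y = -9695 (Y = 2 - (-7622 - 1*(-17319)) = 2 - (-7622 + 17319) = 2 - 1*9697 = 2 - 9697 = -9695)
b(F) = 3*F*(5 + F) (b(F) = (3*F)*(5 + F) = 3*F*(5 + F))
b(-188)/12731 - 15182/Y = (3*(-188)*(5 - 188))/12731 - 15182/(-9695) = (3*(-188)*(-183))*(1/12731) - 15182*(-1/9695) = 103212*(1/12731) + 15182/9695 = 103212/12731 + 15182/9695 = 1193922382/123427045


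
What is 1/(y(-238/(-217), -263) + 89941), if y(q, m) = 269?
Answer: 1/90210 ≈ 1.1085e-5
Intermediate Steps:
1/(y(-238/(-217), -263) + 89941) = 1/(269 + 89941) = 1/90210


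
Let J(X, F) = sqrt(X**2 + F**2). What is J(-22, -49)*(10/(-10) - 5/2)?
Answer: -7*sqrt(2885)/2 ≈ -187.99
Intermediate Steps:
J(X, F) = sqrt(F**2 + X**2)
J(-22, -49)*(10/(-10) - 5/2) = sqrt((-49)**2 + (-22)**2)*(10/(-10) - 5/2) = sqrt(2401 + 484)*(10*(-1/10) - 5*1/2) = sqrt(2885)*(-1 - 5/2) = sqrt(2885)*(-7/2) = -7*sqrt(2885)/2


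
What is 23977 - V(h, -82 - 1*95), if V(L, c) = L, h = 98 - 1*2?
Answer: 23881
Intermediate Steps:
h = 96 (h = 98 - 2 = 96)
23977 - V(h, -82 - 1*95) = 23977 - 1*96 = 23977 - 96 = 23881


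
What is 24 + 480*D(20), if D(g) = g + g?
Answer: 19224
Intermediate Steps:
D(g) = 2*g
24 + 480*D(20) = 24 + 480*(2*20) = 24 + 480*40 = 24 + 19200 = 19224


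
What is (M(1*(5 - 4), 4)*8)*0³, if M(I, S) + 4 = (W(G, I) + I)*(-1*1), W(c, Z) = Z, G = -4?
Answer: 0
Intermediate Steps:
M(I, S) = -4 - 2*I (M(I, S) = -4 + (I + I)*(-1*1) = -4 + (2*I)*(-1) = -4 - 2*I)
(M(1*(5 - 4), 4)*8)*0³ = ((-4 - 2*(5 - 4))*8)*0³ = ((-4 - 2)*8)*0 = -6*8*0 = -48*0 = 0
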